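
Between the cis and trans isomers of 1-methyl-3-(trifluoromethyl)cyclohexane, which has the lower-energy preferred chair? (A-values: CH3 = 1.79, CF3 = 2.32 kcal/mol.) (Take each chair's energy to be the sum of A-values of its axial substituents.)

cis

At 1,3 positions (parity same): cis → (e,e or a,a); trans → (a,e or e,a).
Best chair for cis: E = 0.00 kcal/mol; best chair for trans: E = 1.79 kcal/mol.
The cis isomer is lower by 1.79 kcal/mol.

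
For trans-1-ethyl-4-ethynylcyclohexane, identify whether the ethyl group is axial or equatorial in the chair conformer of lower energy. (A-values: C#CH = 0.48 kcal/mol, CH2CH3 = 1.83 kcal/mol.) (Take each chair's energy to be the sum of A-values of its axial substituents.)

C1 and C4 have opposite parity, so for the trans isomer the two substituents are e,e in one chair and a,a in the other.
Chair I (ethynyl axial, ethyl axial): E = 2.31 kcal/mol.
Chair II (ethynyl equatorial, ethyl equatorial): E = 0.00 kcal/mol.
Chair II is the more stable (lower-energy) conformer, and in that chair the ethyl group is equatorial.

equatorial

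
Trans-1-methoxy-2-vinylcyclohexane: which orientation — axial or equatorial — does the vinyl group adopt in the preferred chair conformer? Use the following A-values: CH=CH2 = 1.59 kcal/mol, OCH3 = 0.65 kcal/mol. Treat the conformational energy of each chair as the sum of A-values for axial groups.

equatorial

C1 and C2 have opposite parity, so for the trans isomer the two substituents are e,e in one chair and a,a in the other.
Chair I (vinyl axial, methoxy axial): E = 2.24 kcal/mol.
Chair II (vinyl equatorial, methoxy equatorial): E = 0.00 kcal/mol.
Chair II is the more stable (lower-energy) conformer, and in that chair the vinyl group is equatorial.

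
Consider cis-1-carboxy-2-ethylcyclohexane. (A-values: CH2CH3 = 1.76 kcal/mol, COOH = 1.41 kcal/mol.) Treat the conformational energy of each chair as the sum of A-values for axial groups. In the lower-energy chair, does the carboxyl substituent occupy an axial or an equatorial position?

axial

C1 and C2 have opposite parity, so for the cis isomer the two substituents are one axial and one equatorial in each chair.
Chair I (ethyl axial, carboxyl equatorial): E = 1.76 kcal/mol.
Chair II (ethyl equatorial, carboxyl axial): E = 1.41 kcal/mol.
Chair II is the more stable (lower-energy) conformer, and in that chair the carboxyl group is axial.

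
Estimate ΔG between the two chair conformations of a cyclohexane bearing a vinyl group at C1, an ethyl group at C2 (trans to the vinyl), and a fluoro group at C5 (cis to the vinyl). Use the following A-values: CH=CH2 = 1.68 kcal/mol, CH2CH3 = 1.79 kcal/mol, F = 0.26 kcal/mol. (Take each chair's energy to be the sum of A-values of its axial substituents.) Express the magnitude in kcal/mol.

Chair I (vinyl axial, ethyl axial, fluoro axial): E = 3.73 kcal/mol.
Chair II (vinyl equatorial, ethyl equatorial, fluoro equatorial): E = 0.00 kcal/mol.
ΔE = 3.73 − 0.00 = 3.73 kcal/mol; chair II is more stable.

3.73 kcal/mol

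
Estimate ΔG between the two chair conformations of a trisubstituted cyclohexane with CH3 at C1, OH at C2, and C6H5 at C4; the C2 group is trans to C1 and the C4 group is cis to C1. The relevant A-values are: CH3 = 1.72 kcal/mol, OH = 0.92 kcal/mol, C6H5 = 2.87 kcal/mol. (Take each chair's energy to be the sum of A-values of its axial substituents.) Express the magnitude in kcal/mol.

Chair I (methyl axial, hydroxyl axial, phenyl equatorial): E = 2.64 kcal/mol.
Chair II (methyl equatorial, hydroxyl equatorial, phenyl axial): E = 2.87 kcal/mol.
ΔE = 2.87 − 2.64 = 0.23 kcal/mol; chair I is more stable.

0.23 kcal/mol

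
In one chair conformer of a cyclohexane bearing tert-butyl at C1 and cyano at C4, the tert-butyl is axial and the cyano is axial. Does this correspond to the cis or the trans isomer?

C1 and C4 have opposite parity, so their axial bonds point in opposite directions.
With opposite-parity carbons, two substituents on the same face are one axial and one equatorial; opposite faces give both axial or both equatorial.
Here the groups are axial/axial → opposite face → trans.

trans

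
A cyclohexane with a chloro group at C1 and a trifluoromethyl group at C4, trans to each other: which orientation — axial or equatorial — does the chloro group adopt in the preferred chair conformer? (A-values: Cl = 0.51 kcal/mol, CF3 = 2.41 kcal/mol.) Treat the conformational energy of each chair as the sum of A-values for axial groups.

equatorial

C1 and C4 have opposite parity, so for the trans isomer the two substituents are e,e in one chair and a,a in the other.
Chair I (chloro axial, trifluoromethyl axial): E = 2.92 kcal/mol.
Chair II (chloro equatorial, trifluoromethyl equatorial): E = 0.00 kcal/mol.
Chair II is the more stable (lower-energy) conformer, and in that chair the chloro group is equatorial.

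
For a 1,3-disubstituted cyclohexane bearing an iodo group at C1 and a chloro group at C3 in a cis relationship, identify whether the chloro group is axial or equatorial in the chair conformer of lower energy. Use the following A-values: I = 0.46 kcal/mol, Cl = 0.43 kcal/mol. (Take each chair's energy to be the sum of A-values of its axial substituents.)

equatorial

C1 and C3 have the same parity, so for the cis isomer the two substituents are e,e in one chair and a,a in the other.
Chair I (iodo axial, chloro axial): E = 0.89 kcal/mol.
Chair II (iodo equatorial, chloro equatorial): E = 0.00 kcal/mol.
Chair II is the more stable (lower-energy) conformer, and in that chair the chloro group is equatorial.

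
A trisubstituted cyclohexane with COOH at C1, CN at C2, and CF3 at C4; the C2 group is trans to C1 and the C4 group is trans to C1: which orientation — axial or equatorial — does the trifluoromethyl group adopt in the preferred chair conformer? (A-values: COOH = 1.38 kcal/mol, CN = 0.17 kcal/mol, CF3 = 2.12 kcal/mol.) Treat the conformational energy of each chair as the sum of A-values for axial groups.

Chair I (carboxyl axial, cyano axial, trifluoromethyl axial): E = 3.67 kcal/mol.
Chair II (carboxyl equatorial, cyano equatorial, trifluoromethyl equatorial): E = 0.00 kcal/mol.
Chair II is the more stable (lower-energy) conformer, and in that chair the trifluoromethyl group is equatorial.

equatorial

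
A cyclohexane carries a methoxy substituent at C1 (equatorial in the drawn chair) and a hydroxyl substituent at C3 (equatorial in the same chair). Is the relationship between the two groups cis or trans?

C1 and C3 have the same parity, so their axial bonds point in the same direction.
With same-parity carbons, two substituents on the same face are both axial or both equatorial; opposite faces give one of each.
Here the groups are equatorial/equatorial → same face → cis.

cis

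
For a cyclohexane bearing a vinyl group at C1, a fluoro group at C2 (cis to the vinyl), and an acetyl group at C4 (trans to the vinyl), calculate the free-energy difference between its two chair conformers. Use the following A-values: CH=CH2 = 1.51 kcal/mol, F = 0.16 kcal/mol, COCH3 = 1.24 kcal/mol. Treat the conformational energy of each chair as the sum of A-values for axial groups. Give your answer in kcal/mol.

2.59 kcal/mol

Chair I (vinyl axial, fluoro equatorial, acetyl axial): E = 2.75 kcal/mol.
Chair II (vinyl equatorial, fluoro axial, acetyl equatorial): E = 0.16 kcal/mol.
ΔE = 2.75 − 0.16 = 2.59 kcal/mol; chair II is more stable.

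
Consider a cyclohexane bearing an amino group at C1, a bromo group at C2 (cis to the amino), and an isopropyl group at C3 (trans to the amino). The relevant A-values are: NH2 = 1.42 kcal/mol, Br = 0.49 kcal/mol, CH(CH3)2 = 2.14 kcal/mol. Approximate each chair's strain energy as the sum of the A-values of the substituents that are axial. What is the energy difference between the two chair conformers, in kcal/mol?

1.21 kcal/mol

Chair I (amino axial, bromo equatorial, isopropyl equatorial): E = 1.42 kcal/mol.
Chair II (amino equatorial, bromo axial, isopropyl axial): E = 2.63 kcal/mol.
ΔE = 2.63 − 1.42 = 1.21 kcal/mol; chair I is more stable.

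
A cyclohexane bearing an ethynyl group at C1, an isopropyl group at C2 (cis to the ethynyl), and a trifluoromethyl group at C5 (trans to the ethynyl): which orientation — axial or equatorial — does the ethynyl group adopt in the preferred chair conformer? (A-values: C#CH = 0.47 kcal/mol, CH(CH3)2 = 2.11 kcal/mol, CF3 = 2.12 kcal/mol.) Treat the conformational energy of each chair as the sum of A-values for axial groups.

Chair I (ethynyl axial, isopropyl equatorial, trifluoromethyl equatorial): E = 0.47 kcal/mol.
Chair II (ethynyl equatorial, isopropyl axial, trifluoromethyl axial): E = 4.23 kcal/mol.
Chair I is the more stable (lower-energy) conformer, and in that chair the ethynyl group is axial.

axial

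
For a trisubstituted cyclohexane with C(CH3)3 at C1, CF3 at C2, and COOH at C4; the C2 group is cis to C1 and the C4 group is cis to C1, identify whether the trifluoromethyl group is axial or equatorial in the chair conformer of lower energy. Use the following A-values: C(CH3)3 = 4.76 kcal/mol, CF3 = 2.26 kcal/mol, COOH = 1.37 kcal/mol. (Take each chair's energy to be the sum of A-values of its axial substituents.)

Chair I (tert-butyl axial, trifluoromethyl equatorial, carboxyl equatorial): E = 4.76 kcal/mol.
Chair II (tert-butyl equatorial, trifluoromethyl axial, carboxyl axial): E = 3.63 kcal/mol.
Chair II is the more stable (lower-energy) conformer, and in that chair the trifluoromethyl group is axial.

axial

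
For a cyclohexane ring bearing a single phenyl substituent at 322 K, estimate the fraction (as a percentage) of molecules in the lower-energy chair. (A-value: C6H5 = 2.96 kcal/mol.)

99.0%

One chair has the phenyl group axial (E = 2.96 kcal/mol) and the other has it equatorial (E = 0).
ΔG = 2.96 kcal/mol between the two chairs.
K = exp(ΔG/RT) with R = 1.987×10⁻³ kcal mol⁻¹ K⁻¹ and T = 322 K gives K ≈ 102.
Fraction in the lower-energy chair = K/(K+1) = 99.0%.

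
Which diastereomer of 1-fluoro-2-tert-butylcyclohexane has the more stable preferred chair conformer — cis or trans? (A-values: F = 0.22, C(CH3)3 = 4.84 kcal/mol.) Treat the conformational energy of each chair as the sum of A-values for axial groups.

trans

At 1,2 positions (parity opposite): cis → (a,e or e,a); trans → (e,e or a,a).
Best chair for cis: E = 0.22 kcal/mol; best chair for trans: E = 0.00 kcal/mol.
The trans isomer is lower by 0.22 kcal/mol.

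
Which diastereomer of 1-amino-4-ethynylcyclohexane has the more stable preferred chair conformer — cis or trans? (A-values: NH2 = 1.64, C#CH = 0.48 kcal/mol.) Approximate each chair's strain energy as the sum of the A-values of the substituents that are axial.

At 1,4 positions (parity opposite): cis → (a,e or e,a); trans → (e,e or a,a).
Best chair for cis: E = 0.48 kcal/mol; best chair for trans: E = 0.00 kcal/mol.
The trans isomer is lower by 0.48 kcal/mol.

trans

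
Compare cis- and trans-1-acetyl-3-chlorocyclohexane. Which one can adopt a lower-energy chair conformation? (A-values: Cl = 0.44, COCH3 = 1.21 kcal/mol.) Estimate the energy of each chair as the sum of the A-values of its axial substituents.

At 1,3 positions (parity same): cis → (e,e or a,a); trans → (a,e or e,a).
Best chair for cis: E = 0.00 kcal/mol; best chair for trans: E = 0.44 kcal/mol.
The cis isomer is lower by 0.44 kcal/mol.

cis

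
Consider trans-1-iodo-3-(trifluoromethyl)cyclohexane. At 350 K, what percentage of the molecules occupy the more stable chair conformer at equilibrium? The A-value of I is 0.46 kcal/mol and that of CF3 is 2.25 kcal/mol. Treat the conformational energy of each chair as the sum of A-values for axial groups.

C1 and C3 have the same parity, so for the trans isomer the two substituents are one axial and one equatorial in each chair.
Chair I (iodo axial, trifluoromethyl equatorial): E = 0.46 kcal/mol; chair II (iodo equatorial, trifluoromethyl axial): E = 2.25 kcal/mol.
ΔG = 1.79 kcal/mol between the two chairs.
K = exp(ΔG/RT) with R = 1.987×10⁻³ kcal mol⁻¹ K⁻¹ and T = 350 K gives K ≈ 13.1.
Fraction in the lower-energy chair = K/(K+1) = 92.9%.

92.9%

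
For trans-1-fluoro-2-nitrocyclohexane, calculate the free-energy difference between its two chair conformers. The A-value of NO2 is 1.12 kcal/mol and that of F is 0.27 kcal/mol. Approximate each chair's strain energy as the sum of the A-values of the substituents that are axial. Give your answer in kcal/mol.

1.39 kcal/mol

C1 and C2 have opposite parity, so for the trans isomer the two substituents are e,e in one chair and a,a in the other.
Chair I (nitro axial, fluoro axial): E = 1.39 kcal/mol.
Chair II (nitro equatorial, fluoro equatorial): E = 0.00 kcal/mol.
ΔE = 1.39 − 0.00 = 1.39 kcal/mol; chair II is more stable.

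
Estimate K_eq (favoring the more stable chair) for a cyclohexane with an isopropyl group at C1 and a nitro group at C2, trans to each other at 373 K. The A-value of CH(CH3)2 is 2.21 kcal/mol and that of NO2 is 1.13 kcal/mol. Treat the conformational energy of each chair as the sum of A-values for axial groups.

C1 and C2 have opposite parity, so for the trans isomer the two substituents are e,e in one chair and a,a in the other.
Chair I (isopropyl axial, nitro axial): E = 3.34 kcal/mol; chair II (isopropyl equatorial, nitro equatorial): E = 0.00 kcal/mol.
ΔG = 3.34 kcal/mol between the two chairs.
K = exp(ΔG/RT) with R = 1.987×10⁻³ kcal mol⁻¹ K⁻¹ and T = 373 K gives K ≈ 90.6.

K ≈ 90.6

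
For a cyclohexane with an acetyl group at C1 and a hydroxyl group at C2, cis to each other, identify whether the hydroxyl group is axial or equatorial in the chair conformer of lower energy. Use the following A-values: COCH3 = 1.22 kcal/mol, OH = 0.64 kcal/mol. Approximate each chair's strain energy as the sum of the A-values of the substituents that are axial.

C1 and C2 have opposite parity, so for the cis isomer the two substituents are one axial and one equatorial in each chair.
Chair I (acetyl axial, hydroxyl equatorial): E = 1.22 kcal/mol.
Chair II (acetyl equatorial, hydroxyl axial): E = 0.64 kcal/mol.
Chair II is the more stable (lower-energy) conformer, and in that chair the hydroxyl group is axial.

axial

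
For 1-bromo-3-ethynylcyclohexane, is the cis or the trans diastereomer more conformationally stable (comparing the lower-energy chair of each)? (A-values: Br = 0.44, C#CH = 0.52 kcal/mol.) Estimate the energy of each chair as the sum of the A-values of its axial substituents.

At 1,3 positions (parity same): cis → (e,e or a,a); trans → (a,e or e,a).
Best chair for cis: E = 0.00 kcal/mol; best chair for trans: E = 0.44 kcal/mol.
The cis isomer is lower by 0.44 kcal/mol.

cis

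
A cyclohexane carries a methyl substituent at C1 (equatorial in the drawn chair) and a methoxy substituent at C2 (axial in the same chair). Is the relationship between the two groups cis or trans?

C1 and C2 have opposite parity, so their axial bonds point in opposite directions.
With opposite-parity carbons, two substituents on the same face are one axial and one equatorial; opposite faces give both axial or both equatorial.
Here the groups are equatorial/axial → same face → cis.

cis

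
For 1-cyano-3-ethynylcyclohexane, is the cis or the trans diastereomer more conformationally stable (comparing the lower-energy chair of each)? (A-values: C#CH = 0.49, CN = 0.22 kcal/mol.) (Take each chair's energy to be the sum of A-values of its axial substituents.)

At 1,3 positions (parity same): cis → (e,e or a,a); trans → (a,e or e,a).
Best chair for cis: E = 0.00 kcal/mol; best chair for trans: E = 0.22 kcal/mol.
The cis isomer is lower by 0.22 kcal/mol.

cis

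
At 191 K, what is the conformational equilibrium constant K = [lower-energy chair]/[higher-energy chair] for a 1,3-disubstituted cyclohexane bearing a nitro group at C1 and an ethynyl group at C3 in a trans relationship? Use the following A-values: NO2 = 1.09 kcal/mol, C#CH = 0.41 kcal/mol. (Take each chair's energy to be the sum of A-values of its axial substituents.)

K ≈ 6.00

C1 and C3 have the same parity, so for the trans isomer the two substituents are one axial and one equatorial in each chair.
Chair I (nitro axial, ethynyl equatorial): E = 1.09 kcal/mol; chair II (nitro equatorial, ethynyl axial): E = 0.41 kcal/mol.
ΔG = 0.68 kcal/mol between the two chairs.
K = exp(ΔG/RT) with R = 1.987×10⁻³ kcal mol⁻¹ K⁻¹ and T = 191 K gives K ≈ 6.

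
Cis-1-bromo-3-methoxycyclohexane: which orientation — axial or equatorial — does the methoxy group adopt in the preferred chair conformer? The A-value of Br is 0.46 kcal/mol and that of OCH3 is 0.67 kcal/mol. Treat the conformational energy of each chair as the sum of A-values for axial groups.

equatorial

C1 and C3 have the same parity, so for the cis isomer the two substituents are e,e in one chair and a,a in the other.
Chair I (bromo axial, methoxy axial): E = 1.13 kcal/mol.
Chair II (bromo equatorial, methoxy equatorial): E = 0.00 kcal/mol.
Chair II is the more stable (lower-energy) conformer, and in that chair the methoxy group is equatorial.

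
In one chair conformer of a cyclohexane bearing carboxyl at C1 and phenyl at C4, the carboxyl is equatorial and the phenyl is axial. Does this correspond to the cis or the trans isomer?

C1 and C4 have opposite parity, so their axial bonds point in opposite directions.
With opposite-parity carbons, two substituents on the same face are one axial and one equatorial; opposite faces give both axial or both equatorial.
Here the groups are equatorial/axial → same face → cis.

cis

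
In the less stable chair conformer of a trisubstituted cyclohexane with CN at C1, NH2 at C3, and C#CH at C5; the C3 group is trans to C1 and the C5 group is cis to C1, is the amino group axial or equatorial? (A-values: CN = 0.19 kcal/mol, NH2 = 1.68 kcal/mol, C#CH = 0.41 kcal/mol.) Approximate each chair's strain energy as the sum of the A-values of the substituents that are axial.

Chair I (cyano axial, amino equatorial, ethynyl axial): E = 0.60 kcal/mol.
Chair II (cyano equatorial, amino axial, ethynyl equatorial): E = 1.68 kcal/mol.
Chair II is the less stable (higher-energy) conformer, and in that chair the amino group is axial.

axial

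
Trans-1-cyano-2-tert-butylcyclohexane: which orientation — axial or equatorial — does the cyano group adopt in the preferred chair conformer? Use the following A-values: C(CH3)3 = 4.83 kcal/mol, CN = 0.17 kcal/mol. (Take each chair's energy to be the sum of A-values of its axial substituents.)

C1 and C2 have opposite parity, so for the trans isomer the two substituents are e,e in one chair and a,a in the other.
Chair I (tert-butyl axial, cyano axial): E = 5.00 kcal/mol.
Chair II (tert-butyl equatorial, cyano equatorial): E = 0.00 kcal/mol.
Chair II is the more stable (lower-energy) conformer, and in that chair the cyano group is equatorial.

equatorial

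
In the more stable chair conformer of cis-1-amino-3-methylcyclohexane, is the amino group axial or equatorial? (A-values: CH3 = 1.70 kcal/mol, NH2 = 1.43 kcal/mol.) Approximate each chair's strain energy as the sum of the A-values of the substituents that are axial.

C1 and C3 have the same parity, so for the cis isomer the two substituents are e,e in one chair and a,a in the other.
Chair I (methyl axial, amino axial): E = 3.13 kcal/mol.
Chair II (methyl equatorial, amino equatorial): E = 0.00 kcal/mol.
Chair II is the more stable (lower-energy) conformer, and in that chair the amino group is equatorial.

equatorial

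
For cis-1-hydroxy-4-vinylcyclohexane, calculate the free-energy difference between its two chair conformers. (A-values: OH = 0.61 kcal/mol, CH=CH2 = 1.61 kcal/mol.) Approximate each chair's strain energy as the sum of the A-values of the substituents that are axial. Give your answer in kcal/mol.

C1 and C4 have opposite parity, so for the cis isomer the two substituents are one axial and one equatorial in each chair.
Chair I (hydroxyl axial, vinyl equatorial): E = 0.61 kcal/mol.
Chair II (hydroxyl equatorial, vinyl axial): E = 1.61 kcal/mol.
ΔE = 1.61 − 0.61 = 1.00 kcal/mol; chair I is more stable.

1.00 kcal/mol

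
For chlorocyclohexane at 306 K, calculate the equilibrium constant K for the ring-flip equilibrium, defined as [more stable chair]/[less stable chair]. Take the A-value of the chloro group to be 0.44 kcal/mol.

K ≈ 2.06

One chair has the chloro group axial (E = 0.44 kcal/mol) and the other has it equatorial (E = 0).
ΔG = 0.44 kcal/mol between the two chairs.
K = exp(ΔG/RT) with R = 1.987×10⁻³ kcal mol⁻¹ K⁻¹ and T = 306 K gives K ≈ 2.06.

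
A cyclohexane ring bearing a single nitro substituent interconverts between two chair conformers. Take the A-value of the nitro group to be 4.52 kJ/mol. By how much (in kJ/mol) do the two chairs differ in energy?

A monosubstituted cyclohexane has one chair with the nitro group axial (E = A = 4.52 kJ/mol) and one with it equatorial (E = 0).
ΔE = 4.52 − 0 = 4.52 kJ/mol.

4.52 kJ/mol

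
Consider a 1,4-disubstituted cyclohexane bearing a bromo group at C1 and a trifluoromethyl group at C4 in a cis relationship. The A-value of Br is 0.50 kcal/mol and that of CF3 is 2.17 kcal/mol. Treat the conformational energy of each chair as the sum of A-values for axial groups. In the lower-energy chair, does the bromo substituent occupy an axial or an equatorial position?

C1 and C4 have opposite parity, so for the cis isomer the two substituents are one axial and one equatorial in each chair.
Chair I (bromo axial, trifluoromethyl equatorial): E = 0.50 kcal/mol.
Chair II (bromo equatorial, trifluoromethyl axial): E = 2.17 kcal/mol.
Chair I is the more stable (lower-energy) conformer, and in that chair the bromo group is axial.

axial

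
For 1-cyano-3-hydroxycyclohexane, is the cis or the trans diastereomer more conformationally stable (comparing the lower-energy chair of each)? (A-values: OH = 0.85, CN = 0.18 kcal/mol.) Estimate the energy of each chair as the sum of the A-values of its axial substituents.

At 1,3 positions (parity same): cis → (e,e or a,a); trans → (a,e or e,a).
Best chair for cis: E = 0.00 kcal/mol; best chair for trans: E = 0.18 kcal/mol.
The cis isomer is lower by 0.18 kcal/mol.

cis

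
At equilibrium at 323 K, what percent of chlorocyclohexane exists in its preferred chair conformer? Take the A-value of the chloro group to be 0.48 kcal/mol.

One chair has the chloro group axial (E = 0.48 kcal/mol) and the other has it equatorial (E = 0).
ΔG = 0.48 kcal/mol between the two chairs.
K = exp(ΔG/RT) with R = 1.987×10⁻³ kcal mol⁻¹ K⁻¹ and T = 323 K gives K ≈ 2.11.
Fraction in the lower-energy chair = K/(K+1) = 67.9%.

67.9%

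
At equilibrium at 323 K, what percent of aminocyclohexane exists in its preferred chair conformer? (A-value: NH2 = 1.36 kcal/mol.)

89.3%

One chair has the amino group axial (E = 1.36 kcal/mol) and the other has it equatorial (E = 0).
ΔG = 1.36 kcal/mol between the two chairs.
K = exp(ΔG/RT) with R = 1.987×10⁻³ kcal mol⁻¹ K⁻¹ and T = 323 K gives K ≈ 8.32.
Fraction in the lower-energy chair = K/(K+1) = 89.3%.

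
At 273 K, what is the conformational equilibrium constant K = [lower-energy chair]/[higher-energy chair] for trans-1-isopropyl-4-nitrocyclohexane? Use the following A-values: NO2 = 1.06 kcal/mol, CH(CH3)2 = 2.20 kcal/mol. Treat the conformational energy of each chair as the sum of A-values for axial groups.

C1 and C4 have opposite parity, so for the trans isomer the two substituents are e,e in one chair and a,a in the other.
Chair I (nitro axial, isopropyl axial): E = 3.26 kcal/mol; chair II (nitro equatorial, isopropyl equatorial): E = 0.00 kcal/mol.
ΔG = 3.26 kcal/mol between the two chairs.
K = exp(ΔG/RT) with R = 1.987×10⁻³ kcal mol⁻¹ K⁻¹ and T = 273 K gives K ≈ 407.

K ≈ 407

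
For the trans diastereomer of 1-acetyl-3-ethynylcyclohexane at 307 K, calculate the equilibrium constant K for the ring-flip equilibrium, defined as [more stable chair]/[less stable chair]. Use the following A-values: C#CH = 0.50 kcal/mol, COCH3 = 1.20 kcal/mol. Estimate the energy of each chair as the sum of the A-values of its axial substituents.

C1 and C3 have the same parity, so for the trans isomer the two substituents are one axial and one equatorial in each chair.
Chair I (ethynyl axial, acetyl equatorial): E = 0.50 kcal/mol; chair II (ethynyl equatorial, acetyl axial): E = 1.20 kcal/mol.
ΔG = 0.70 kcal/mol between the two chairs.
K = exp(ΔG/RT) with R = 1.987×10⁻³ kcal mol⁻¹ K⁻¹ and T = 307 K gives K ≈ 3.15.

K ≈ 3.15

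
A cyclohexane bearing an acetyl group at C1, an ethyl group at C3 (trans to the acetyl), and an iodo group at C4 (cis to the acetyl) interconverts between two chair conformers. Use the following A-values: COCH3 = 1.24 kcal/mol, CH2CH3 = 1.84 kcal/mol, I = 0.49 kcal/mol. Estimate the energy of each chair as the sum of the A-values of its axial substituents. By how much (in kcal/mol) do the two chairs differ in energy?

Chair I (acetyl axial, ethyl equatorial, iodo equatorial): E = 1.24 kcal/mol.
Chair II (acetyl equatorial, ethyl axial, iodo axial): E = 2.33 kcal/mol.
ΔE = 2.33 − 1.24 = 1.09 kcal/mol; chair I is more stable.

1.09 kcal/mol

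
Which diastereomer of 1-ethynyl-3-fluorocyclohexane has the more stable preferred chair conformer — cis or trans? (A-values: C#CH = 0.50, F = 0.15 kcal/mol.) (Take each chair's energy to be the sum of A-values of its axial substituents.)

cis

At 1,3 positions (parity same): cis → (e,e or a,a); trans → (a,e or e,a).
Best chair for cis: E = 0.00 kcal/mol; best chair for trans: E = 0.15 kcal/mol.
The cis isomer is lower by 0.15 kcal/mol.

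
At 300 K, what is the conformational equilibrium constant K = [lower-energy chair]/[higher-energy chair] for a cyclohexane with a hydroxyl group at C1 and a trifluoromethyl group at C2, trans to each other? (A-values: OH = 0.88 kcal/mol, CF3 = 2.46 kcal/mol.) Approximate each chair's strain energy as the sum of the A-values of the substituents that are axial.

K ≈ 271

C1 and C2 have opposite parity, so for the trans isomer the two substituents are e,e in one chair and a,a in the other.
Chair I (hydroxyl axial, trifluoromethyl axial): E = 3.34 kcal/mol; chair II (hydroxyl equatorial, trifluoromethyl equatorial): E = 0.00 kcal/mol.
ΔG = 3.34 kcal/mol between the two chairs.
K = exp(ΔG/RT) with R = 1.987×10⁻³ kcal mol⁻¹ K⁻¹ and T = 300 K gives K ≈ 271.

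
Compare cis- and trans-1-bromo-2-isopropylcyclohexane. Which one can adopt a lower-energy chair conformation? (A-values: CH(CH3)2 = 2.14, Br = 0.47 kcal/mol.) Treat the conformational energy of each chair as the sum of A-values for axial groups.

At 1,2 positions (parity opposite): cis → (a,e or e,a); trans → (e,e or a,a).
Best chair for cis: E = 0.47 kcal/mol; best chair for trans: E = 0.00 kcal/mol.
The trans isomer is lower by 0.47 kcal/mol.

trans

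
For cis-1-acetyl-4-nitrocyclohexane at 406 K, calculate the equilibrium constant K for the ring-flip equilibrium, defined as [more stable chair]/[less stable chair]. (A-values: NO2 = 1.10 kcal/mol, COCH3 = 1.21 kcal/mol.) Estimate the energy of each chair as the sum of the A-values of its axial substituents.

C1 and C4 have opposite parity, so for the cis isomer the two substituents are one axial and one equatorial in each chair.
Chair I (nitro axial, acetyl equatorial): E = 1.10 kcal/mol; chair II (nitro equatorial, acetyl axial): E = 1.21 kcal/mol.
ΔG = 0.11 kcal/mol between the two chairs.
K = exp(ΔG/RT) with R = 1.987×10⁻³ kcal mol⁻¹ K⁻¹ and T = 406 K gives K ≈ 1.15.

K ≈ 1.15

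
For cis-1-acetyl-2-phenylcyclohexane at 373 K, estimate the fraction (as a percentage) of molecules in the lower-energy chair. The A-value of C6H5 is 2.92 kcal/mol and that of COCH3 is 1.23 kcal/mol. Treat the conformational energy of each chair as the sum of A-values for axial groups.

C1 and C2 have opposite parity, so for the cis isomer the two substituents are one axial and one equatorial in each chair.
Chair I (phenyl axial, acetyl equatorial): E = 2.92 kcal/mol; chair II (phenyl equatorial, acetyl axial): E = 1.23 kcal/mol.
ΔG = 1.69 kcal/mol between the two chairs.
K = exp(ΔG/RT) with R = 1.987×10⁻³ kcal mol⁻¹ K⁻¹ and T = 373 K gives K ≈ 9.78.
Fraction in the lower-energy chair = K/(K+1) = 90.7%.

90.7%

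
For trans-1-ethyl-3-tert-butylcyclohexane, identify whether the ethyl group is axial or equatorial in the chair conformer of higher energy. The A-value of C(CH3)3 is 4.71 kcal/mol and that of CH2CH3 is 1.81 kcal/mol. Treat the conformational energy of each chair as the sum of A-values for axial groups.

C1 and C3 have the same parity, so for the trans isomer the two substituents are one axial and one equatorial in each chair.
Chair I (tert-butyl axial, ethyl equatorial): E = 4.71 kcal/mol.
Chair II (tert-butyl equatorial, ethyl axial): E = 1.81 kcal/mol.
Chair I is the less stable (higher-energy) conformer, and in that chair the ethyl group is equatorial.

equatorial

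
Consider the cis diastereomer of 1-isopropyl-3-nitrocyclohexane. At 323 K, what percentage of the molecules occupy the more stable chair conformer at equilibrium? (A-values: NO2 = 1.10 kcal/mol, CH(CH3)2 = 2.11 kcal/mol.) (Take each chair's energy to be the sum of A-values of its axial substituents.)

C1 and C3 have the same parity, so for the cis isomer the two substituents are e,e in one chair and a,a in the other.
Chair I (nitro axial, isopropyl axial): E = 3.21 kcal/mol; chair II (nitro equatorial, isopropyl equatorial): E = 0.00 kcal/mol.
ΔG = 3.21 kcal/mol between the two chairs.
K = exp(ΔG/RT) with R = 1.987×10⁻³ kcal mol⁻¹ K⁻¹ and T = 323 K gives K ≈ 149.
Fraction in the lower-energy chair = K/(K+1) = 99.3%.

99.3%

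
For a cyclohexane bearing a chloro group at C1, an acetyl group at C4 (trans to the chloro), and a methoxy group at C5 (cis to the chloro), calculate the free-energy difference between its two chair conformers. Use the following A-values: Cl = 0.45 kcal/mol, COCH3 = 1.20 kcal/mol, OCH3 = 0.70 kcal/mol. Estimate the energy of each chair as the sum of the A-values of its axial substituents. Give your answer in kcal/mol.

2.35 kcal/mol

Chair I (chloro axial, acetyl axial, methoxy axial): E = 2.35 kcal/mol.
Chair II (chloro equatorial, acetyl equatorial, methoxy equatorial): E = 0.00 kcal/mol.
ΔE = 2.35 − 0.00 = 2.35 kcal/mol; chair II is more stable.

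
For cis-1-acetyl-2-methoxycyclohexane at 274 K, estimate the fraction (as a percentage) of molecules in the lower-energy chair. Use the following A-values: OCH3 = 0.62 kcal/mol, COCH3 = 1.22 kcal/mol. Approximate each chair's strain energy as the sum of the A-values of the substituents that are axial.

C1 and C2 have opposite parity, so for the cis isomer the two substituents are one axial and one equatorial in each chair.
Chair I (methoxy axial, acetyl equatorial): E = 0.62 kcal/mol; chair II (methoxy equatorial, acetyl axial): E = 1.22 kcal/mol.
ΔG = 0.60 kcal/mol between the two chairs.
K = exp(ΔG/RT) with R = 1.987×10⁻³ kcal mol⁻¹ K⁻¹ and T = 274 K gives K ≈ 3.01.
Fraction in the lower-energy chair = K/(K+1) = 75.1%.

75.1%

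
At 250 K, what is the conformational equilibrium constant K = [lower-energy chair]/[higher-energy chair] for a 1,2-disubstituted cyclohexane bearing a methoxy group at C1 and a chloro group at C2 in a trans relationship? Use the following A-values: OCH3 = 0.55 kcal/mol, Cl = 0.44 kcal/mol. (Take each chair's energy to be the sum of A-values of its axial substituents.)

K ≈ 7.34

C1 and C2 have opposite parity, so for the trans isomer the two substituents are e,e in one chair and a,a in the other.
Chair I (methoxy axial, chloro axial): E = 0.99 kcal/mol; chair II (methoxy equatorial, chloro equatorial): E = 0.00 kcal/mol.
ΔG = 0.99 kcal/mol between the two chairs.
K = exp(ΔG/RT) with R = 1.987×10⁻³ kcal mol⁻¹ K⁻¹ and T = 250 K gives K ≈ 7.34.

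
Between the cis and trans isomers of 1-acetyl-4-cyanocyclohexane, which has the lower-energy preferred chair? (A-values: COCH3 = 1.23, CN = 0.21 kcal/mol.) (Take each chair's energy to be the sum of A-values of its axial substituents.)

At 1,4 positions (parity opposite): cis → (a,e or e,a); trans → (e,e or a,a).
Best chair for cis: E = 0.21 kcal/mol; best chair for trans: E = 0.00 kcal/mol.
The trans isomer is lower by 0.21 kcal/mol.

trans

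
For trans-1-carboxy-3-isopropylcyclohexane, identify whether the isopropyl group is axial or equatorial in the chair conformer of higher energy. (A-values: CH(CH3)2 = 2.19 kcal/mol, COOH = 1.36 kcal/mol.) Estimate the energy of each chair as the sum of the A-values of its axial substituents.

axial

C1 and C3 have the same parity, so for the trans isomer the two substituents are one axial and one equatorial in each chair.
Chair I (isopropyl axial, carboxyl equatorial): E = 2.19 kcal/mol.
Chair II (isopropyl equatorial, carboxyl axial): E = 1.36 kcal/mol.
Chair I is the less stable (higher-energy) conformer, and in that chair the isopropyl group is axial.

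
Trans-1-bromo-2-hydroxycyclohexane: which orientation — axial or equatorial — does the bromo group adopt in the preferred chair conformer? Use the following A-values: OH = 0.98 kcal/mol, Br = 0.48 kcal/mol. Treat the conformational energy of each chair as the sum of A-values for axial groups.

equatorial

C1 and C2 have opposite parity, so for the trans isomer the two substituents are e,e in one chair and a,a in the other.
Chair I (hydroxyl axial, bromo axial): E = 1.46 kcal/mol.
Chair II (hydroxyl equatorial, bromo equatorial): E = 0.00 kcal/mol.
Chair II is the more stable (lower-energy) conformer, and in that chair the bromo group is equatorial.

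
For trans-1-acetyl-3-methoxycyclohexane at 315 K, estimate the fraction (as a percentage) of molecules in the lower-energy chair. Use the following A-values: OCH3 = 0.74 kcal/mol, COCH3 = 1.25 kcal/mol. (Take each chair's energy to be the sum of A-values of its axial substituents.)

69.3%

C1 and C3 have the same parity, so for the trans isomer the two substituents are one axial and one equatorial in each chair.
Chair I (methoxy axial, acetyl equatorial): E = 0.74 kcal/mol; chair II (methoxy equatorial, acetyl axial): E = 1.25 kcal/mol.
ΔG = 0.51 kcal/mol between the two chairs.
K = exp(ΔG/RT) with R = 1.987×10⁻³ kcal mol⁻¹ K⁻¹ and T = 315 K gives K ≈ 2.26.
Fraction in the lower-energy chair = K/(K+1) = 69.3%.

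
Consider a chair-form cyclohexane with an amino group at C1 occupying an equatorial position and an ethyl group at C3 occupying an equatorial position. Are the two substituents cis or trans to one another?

cis

C1 and C3 have the same parity, so their axial bonds point in the same direction.
With same-parity carbons, two substituents on the same face are both axial or both equatorial; opposite faces give one of each.
Here the groups are equatorial/equatorial → same face → cis.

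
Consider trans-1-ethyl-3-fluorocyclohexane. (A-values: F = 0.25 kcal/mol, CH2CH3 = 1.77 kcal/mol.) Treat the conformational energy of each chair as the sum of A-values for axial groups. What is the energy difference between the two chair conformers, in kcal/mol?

1.52 kcal/mol

C1 and C3 have the same parity, so for the trans isomer the two substituents are one axial and one equatorial in each chair.
Chair I (fluoro axial, ethyl equatorial): E = 0.25 kcal/mol.
Chair II (fluoro equatorial, ethyl axial): E = 1.77 kcal/mol.
ΔE = 1.77 − 0.25 = 1.52 kcal/mol; chair I is more stable.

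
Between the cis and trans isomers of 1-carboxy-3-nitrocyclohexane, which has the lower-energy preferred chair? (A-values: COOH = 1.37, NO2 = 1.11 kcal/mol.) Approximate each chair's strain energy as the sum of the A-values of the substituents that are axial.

cis

At 1,3 positions (parity same): cis → (e,e or a,a); trans → (a,e or e,a).
Best chair for cis: E = 0.00 kcal/mol; best chair for trans: E = 1.11 kcal/mol.
The cis isomer is lower by 1.11 kcal/mol.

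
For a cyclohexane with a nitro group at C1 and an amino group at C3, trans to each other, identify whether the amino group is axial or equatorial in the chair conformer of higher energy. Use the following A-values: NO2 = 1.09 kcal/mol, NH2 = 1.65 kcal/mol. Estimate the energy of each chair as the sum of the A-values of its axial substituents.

C1 and C3 have the same parity, so for the trans isomer the two substituents are one axial and one equatorial in each chair.
Chair I (nitro axial, amino equatorial): E = 1.09 kcal/mol.
Chair II (nitro equatorial, amino axial): E = 1.65 kcal/mol.
Chair II is the less stable (higher-energy) conformer, and in that chair the amino group is axial.

axial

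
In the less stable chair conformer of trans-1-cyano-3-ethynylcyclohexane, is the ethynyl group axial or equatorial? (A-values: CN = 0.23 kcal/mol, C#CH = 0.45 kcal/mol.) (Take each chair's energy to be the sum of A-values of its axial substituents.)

C1 and C3 have the same parity, so for the trans isomer the two substituents are one axial and one equatorial in each chair.
Chair I (cyano axial, ethynyl equatorial): E = 0.23 kcal/mol.
Chair II (cyano equatorial, ethynyl axial): E = 0.45 kcal/mol.
Chair II is the less stable (higher-energy) conformer, and in that chair the ethynyl group is axial.

axial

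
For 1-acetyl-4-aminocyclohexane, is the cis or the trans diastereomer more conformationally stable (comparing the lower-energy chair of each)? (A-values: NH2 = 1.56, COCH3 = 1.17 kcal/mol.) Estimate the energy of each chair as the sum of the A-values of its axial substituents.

trans

At 1,4 positions (parity opposite): cis → (a,e or e,a); trans → (e,e or a,a).
Best chair for cis: E = 1.17 kcal/mol; best chair for trans: E = 0.00 kcal/mol.
The trans isomer is lower by 1.17 kcal/mol.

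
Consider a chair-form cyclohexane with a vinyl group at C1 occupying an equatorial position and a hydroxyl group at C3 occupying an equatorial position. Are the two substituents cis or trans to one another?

C1 and C3 have the same parity, so their axial bonds point in the same direction.
With same-parity carbons, two substituents on the same face are both axial or both equatorial; opposite faces give one of each.
Here the groups are equatorial/equatorial → same face → cis.

cis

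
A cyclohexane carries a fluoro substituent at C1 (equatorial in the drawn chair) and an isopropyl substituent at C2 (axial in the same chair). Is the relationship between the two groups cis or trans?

C1 and C2 have opposite parity, so their axial bonds point in opposite directions.
With opposite-parity carbons, two substituents on the same face are one axial and one equatorial; opposite faces give both axial or both equatorial.
Here the groups are equatorial/axial → same face → cis.

cis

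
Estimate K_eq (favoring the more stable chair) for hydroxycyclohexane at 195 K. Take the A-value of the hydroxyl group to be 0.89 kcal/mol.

One chair has the hydroxyl group axial (E = 0.89 kcal/mol) and the other has it equatorial (E = 0).
ΔG = 0.89 kcal/mol between the two chairs.
K = exp(ΔG/RT) with R = 1.987×10⁻³ kcal mol⁻¹ K⁻¹ and T = 195 K gives K ≈ 9.94.

K ≈ 9.94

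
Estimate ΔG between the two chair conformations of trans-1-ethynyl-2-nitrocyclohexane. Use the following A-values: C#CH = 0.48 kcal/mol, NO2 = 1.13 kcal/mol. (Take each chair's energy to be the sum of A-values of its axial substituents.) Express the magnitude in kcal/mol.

1.61 kcal/mol

C1 and C2 have opposite parity, so for the trans isomer the two substituents are e,e in one chair and a,a in the other.
Chair I (ethynyl axial, nitro axial): E = 1.61 kcal/mol.
Chair II (ethynyl equatorial, nitro equatorial): E = 0.00 kcal/mol.
ΔE = 1.61 − 0.00 = 1.61 kcal/mol; chair II is more stable.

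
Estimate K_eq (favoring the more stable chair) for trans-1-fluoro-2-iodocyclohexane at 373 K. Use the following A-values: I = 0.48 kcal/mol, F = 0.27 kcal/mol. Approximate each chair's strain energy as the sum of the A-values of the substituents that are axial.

C1 and C2 have opposite parity, so for the trans isomer the two substituents are e,e in one chair and a,a in the other.
Chair I (iodo axial, fluoro axial): E = 0.75 kcal/mol; chair II (iodo equatorial, fluoro equatorial): E = 0.00 kcal/mol.
ΔG = 0.75 kcal/mol between the two chairs.
K = exp(ΔG/RT) with R = 1.987×10⁻³ kcal mol⁻¹ K⁻¹ and T = 373 K gives K ≈ 2.75.

K ≈ 2.75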